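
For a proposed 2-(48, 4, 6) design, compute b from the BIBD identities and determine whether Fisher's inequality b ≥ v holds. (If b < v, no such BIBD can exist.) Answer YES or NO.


b = λv(v − 1)/(k(k − 1)) = 6·48·47/(4·3) = 13536/12 = 1128.
Compare with v = 48: b ≥ v, so Fisher's inequality holds.

YES


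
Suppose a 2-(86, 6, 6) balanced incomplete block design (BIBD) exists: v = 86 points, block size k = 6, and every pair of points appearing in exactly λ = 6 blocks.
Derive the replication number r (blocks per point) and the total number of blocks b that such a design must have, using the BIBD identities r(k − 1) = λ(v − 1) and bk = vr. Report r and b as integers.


Any 2-(v, k, λ) BIBD satisfies two necessary conditions:
  (i)  Each point sits in r blocks, and counting incidences through any fixed point gives r(k − 1) = λ(v − 1), so r = λ(v − 1)/(k − 1).
  (ii) Total incidences bk = vr, so b = vr/k.
Step 1: r = λ(v − 1)/(k − 1) = 6·(86 − 1)/(6 − 1) = 6·85/5 = 510/5 = 102.
Step 2: b = vr/k = 86·102/6 = 8772/6 = 1462.
Check integrality: r = 102 ∈ Z ✓, b = 1462 ∈ Z ✓.
(These identities are necessary conditions: they determine r and b for any design with these parameters, but do not by themselves prove that one exists.)

r = 102, b = 1462.


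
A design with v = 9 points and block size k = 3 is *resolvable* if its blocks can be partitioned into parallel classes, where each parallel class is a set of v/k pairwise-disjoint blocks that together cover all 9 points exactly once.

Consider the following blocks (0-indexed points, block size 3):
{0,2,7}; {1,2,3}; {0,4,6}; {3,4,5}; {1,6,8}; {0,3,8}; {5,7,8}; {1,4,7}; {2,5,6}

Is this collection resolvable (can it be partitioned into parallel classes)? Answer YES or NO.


v = 9, block size k = 3, number of blocks = 9.
For resolvability, blocks must partition into parallel classes of size v/k = 3.
Total blocks must therefore be a multiple of 3: 9 = 3·3 + 0 ⇒ divisible ✓.
Greedy packing gives 3 candidate class(es). Each should be a full parallel class (size 3, covers all 9 points).
  Class 1 (3 blocks): {0,2,7}; {3,4,5}; {1,6,8}. Points covered: [0, 1, 2, 3, 4, 5, 6, 7, 8].
  Class 2 (3 blocks): {1,2,3}; {0,4,6}; {5,7,8}. Points covered: [0, 1, 2, 3, 4, 5, 6, 7, 8].
  Class 3 (3 blocks): {0,3,8}; {1,4,7}; {2,5,6}. Points covered: [0, 1, 2, 3, 4, 5, 6, 7, 8].
All classes full (size 3)? YES. All classes cover every point? YES.
Resolvable? YES.

YES


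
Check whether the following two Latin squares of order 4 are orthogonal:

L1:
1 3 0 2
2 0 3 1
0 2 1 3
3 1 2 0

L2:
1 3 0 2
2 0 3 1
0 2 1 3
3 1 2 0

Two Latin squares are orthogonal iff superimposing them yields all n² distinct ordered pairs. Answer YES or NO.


Form the n² = 16 superimposed pairs (L1[i][j], L2[i][j]), row by row (rows and columns indexed from 0):
row 0: (1,1) (3,3) (0,0) (2,2)
row 1: (2,2) (0,0) (3,3) (1,1)
row 2: (0,0) (2,2) (1,1) (3,3)
row 3: (3,3) (1,1) (2,2) (0,0)
Orthogonality requires all 16 pairs distinct.
But the pair (2,2) repeats: cell (0,3) has L1 = 2, L2 = 2, and cell (1,0) has L1 = 2, L2 = 2.
A repeated pair means some other pair never occurs (only 4 distinct pairs out of 16), so the squares are not orthogonal.
Conclusion: NO.

NO


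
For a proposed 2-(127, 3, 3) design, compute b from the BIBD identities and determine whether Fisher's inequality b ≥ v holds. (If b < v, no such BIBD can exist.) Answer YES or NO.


b = λv(v − 1)/(k(k − 1)) = 3·127·126/(3·2) = 48006/6 = 8001.
Compare with v = 127: b ≥ v, so Fisher's inequality holds.

YES


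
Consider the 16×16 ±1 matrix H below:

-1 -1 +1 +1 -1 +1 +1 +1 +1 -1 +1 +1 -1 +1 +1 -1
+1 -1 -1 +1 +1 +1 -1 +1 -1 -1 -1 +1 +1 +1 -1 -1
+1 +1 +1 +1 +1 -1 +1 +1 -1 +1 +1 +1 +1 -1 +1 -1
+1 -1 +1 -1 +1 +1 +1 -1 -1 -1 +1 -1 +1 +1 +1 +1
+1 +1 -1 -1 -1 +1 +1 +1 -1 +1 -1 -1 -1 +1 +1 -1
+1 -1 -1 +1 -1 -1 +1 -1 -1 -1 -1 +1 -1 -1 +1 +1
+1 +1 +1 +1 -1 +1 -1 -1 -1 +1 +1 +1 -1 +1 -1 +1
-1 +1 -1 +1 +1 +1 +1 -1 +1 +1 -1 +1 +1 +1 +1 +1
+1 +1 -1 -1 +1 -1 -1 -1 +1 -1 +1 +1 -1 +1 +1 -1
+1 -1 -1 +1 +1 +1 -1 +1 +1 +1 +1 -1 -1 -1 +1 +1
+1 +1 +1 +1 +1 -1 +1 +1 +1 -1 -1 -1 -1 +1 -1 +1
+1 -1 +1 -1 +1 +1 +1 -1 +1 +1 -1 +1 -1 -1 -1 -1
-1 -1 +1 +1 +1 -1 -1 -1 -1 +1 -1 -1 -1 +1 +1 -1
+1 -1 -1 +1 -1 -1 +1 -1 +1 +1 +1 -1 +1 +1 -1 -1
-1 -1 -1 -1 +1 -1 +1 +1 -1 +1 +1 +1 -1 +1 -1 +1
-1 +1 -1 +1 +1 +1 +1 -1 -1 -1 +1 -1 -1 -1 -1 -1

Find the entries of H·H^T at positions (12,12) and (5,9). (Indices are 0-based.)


Row 5 of H: [1, -1, -1, 1, -1, -1, 1, -1, -1, -1, -1, 1, -1, -1, 1, 1].
Row 9 of H: [1, -1, -1, 1, 1, 1, -1, 1, 1, 1, 1, -1, -1, -1, 1, 1].
Row 12 of H: [-1, -1, 1, 1, 1, -1, -1, -1, -1, 1, -1, -1, -1, 1, 1, -1].
(H·H^T)[12][12] = Σ_j H[12][j]·H[12][j] = (-1)² + (-1)² + (1)² + (1)² + (1)² + (-1)² + (-1)² + (-1)² + (-1)² + (1)² + (-1)² + (-1)² + (-1)² + (1)² + (1)² + (-1)² = 1 + 1 + 1 + 1 + 1 + 1 + 1 + 1 + 1 + 1 + 1 + 1 + 1 + 1 + 1 + 1 = 16.
(H·H^T)[5][9] = Σ_j H[5][j]·H[9][j] = (1)·(1) + (-1)·(-1) + (-1)·(-1) + (1)·(1) + (-1)·(1) + (-1)·(1) + (1)·(-1) + (-1)·(1) + (-1)·(1) + (-1)·(1) + (-1)·(1) + (1)·(-1) + (-1)·(-1) + (-1)·(-1) + (1)·(1) + (1)·(1) = 1 + 1 + 1 + 1 + -1 + -1 + -1 + -1 + -1 + -1 + -1 + -1 + 1 + 1 + 1 + 1 = 0.
So rows 5 and 9 are orthogonal; the diagonal entry equals n = 16.

(12,12) entry = 16; (5,9) entry = 0.


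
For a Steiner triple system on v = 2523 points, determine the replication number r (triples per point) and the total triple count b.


An STS(v) is a 2-(v, 3, 1) BIBD: block size k = 3, λ = 1.
Replication: r(k − 1) = λ(v − 1) ⇒ r·2 = 2523 − 1 = 2522 ⇒ r = 1261.
Block count: b = v(v − 1)/6 = 2523·2522/6 = 6363006/6 = 1060501.
(Check via bk = vr: 1060501·3 = 3181503 = 2523·1261 = 3181503 ✓.)

r = 1261, b = 1060501.


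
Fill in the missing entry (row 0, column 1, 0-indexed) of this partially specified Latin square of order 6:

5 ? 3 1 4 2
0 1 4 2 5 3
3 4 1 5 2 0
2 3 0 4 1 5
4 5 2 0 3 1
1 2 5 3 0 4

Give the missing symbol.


Row 0 contains symbols [1, 2, 3, 4, 5] — missing [0].
Column 1 contains symbols [1, 2, 3, 4, 5] — missing [0].
The missing symbol must appear in both missing sets; intersection = [0].
Therefore the hidden value is 0.

Missing value = 0.


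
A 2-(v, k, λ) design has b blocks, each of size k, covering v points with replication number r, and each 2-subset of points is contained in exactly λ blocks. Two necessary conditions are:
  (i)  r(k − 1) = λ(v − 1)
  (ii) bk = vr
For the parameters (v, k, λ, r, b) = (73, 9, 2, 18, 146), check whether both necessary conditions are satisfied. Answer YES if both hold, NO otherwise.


Condition (i): r(k − 1) = 18·8 = 144; λ(v − 1) = 2·72 = 144. Match? YES.
Condition (ii): bk = 146·9 = 1314; vr = 73·18 = 1314. Match? YES.
Both conditions hold? YES.

YES


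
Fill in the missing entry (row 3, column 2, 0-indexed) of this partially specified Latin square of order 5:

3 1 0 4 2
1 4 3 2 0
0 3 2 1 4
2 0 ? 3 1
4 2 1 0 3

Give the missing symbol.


Row 3 contains symbols [0, 1, 2, 3] — missing [4].
Column 2 contains symbols [0, 1, 2, 3] — missing [4].
The missing symbol must appear in both missing sets; intersection = [4].
Therefore the hidden value is 4.

Missing value = 4.


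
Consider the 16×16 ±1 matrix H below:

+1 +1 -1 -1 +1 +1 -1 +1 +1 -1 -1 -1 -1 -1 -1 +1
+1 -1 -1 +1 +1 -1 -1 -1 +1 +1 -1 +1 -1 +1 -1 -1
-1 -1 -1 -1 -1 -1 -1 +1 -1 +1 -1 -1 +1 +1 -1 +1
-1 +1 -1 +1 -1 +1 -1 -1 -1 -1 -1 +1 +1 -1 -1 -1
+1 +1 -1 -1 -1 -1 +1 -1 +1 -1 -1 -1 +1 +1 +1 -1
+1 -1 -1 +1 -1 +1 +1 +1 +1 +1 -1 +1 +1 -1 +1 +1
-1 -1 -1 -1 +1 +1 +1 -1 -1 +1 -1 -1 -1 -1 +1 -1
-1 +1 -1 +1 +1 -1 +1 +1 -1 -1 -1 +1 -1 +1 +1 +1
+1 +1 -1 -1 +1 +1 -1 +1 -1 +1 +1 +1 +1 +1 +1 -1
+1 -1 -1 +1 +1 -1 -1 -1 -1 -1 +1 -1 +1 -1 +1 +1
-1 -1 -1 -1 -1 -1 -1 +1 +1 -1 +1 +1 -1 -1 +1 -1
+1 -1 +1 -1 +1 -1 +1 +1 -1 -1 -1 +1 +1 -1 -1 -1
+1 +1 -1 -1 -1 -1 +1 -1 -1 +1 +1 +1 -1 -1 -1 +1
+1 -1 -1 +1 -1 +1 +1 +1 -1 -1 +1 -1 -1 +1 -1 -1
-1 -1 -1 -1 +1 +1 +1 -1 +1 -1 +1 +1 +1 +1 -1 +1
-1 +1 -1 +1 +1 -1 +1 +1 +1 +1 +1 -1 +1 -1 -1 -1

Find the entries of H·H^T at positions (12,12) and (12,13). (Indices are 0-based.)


Row 12 of H: [1, 1, -1, -1, -1, -1, 1, -1, -1, 1, 1, 1, -1, -1, -1, 1].
Row 13 of H: [1, -1, -1, 1, -1, 1, 1, 1, -1, -1, 1, -1, -1, 1, -1, -1].
(H·H^T)[12][12] = Σ_j H[12][j]·H[12][j] = (1)² + (1)² + (-1)² + (-1)² + (-1)² + (-1)² + (1)² + (-1)² + (-1)² + (1)² + (1)² + (1)² + (-1)² + (-1)² + (-1)² + (1)² = 1 + 1 + 1 + 1 + 1 + 1 + 1 + 1 + 1 + 1 + 1 + 1 + 1 + 1 + 1 + 1 = 16.
(H·H^T)[12][13] = Σ_j H[12][j]·H[13][j] = (1)·(1) + (1)·(-1) + (-1)·(-1) + (-1)·(1) + (-1)·(-1) + (-1)·(1) + (1)·(1) + (-1)·(1) + (-1)·(-1) + (1)·(-1) + (1)·(1) + (1)·(-1) + (-1)·(-1) + (-1)·(1) + (-1)·(-1) + (1)·(-1) = 1 + -1 + 1 + -1 + 1 + -1 + 1 + -1 + 1 + -1 + 1 + -1 + 1 + -1 + 1 + -1 = 0.
So rows 12 and 13 are orthogonal; the diagonal entry equals n = 16.

(12,12) entry = 16; (12,13) entry = 0.


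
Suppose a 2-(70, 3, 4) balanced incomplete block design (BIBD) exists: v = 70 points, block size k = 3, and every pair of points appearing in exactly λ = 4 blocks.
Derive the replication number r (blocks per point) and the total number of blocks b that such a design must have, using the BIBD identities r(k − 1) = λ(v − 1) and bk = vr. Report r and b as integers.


Any 2-(v, k, λ) BIBD satisfies two necessary conditions:
  (i)  Each point sits in r blocks, and counting incidences through any fixed point gives r(k − 1) = λ(v − 1), so r = λ(v − 1)/(k − 1).
  (ii) Total incidences bk = vr, so b = vr/k.
Step 1: r = λ(v − 1)/(k − 1) = 4·(70 − 1)/(3 − 1) = 4·69/2 = 276/2 = 138.
Step 2: b = vr/k = 70·138/3 = 9660/3 = 3220.
Check integrality: r = 138 ∈ Z ✓, b = 3220 ∈ Z ✓.
(These identities are necessary conditions: they determine r and b for any design with these parameters, but do not by themselves prove that one exists.)

r = 138, b = 3220.


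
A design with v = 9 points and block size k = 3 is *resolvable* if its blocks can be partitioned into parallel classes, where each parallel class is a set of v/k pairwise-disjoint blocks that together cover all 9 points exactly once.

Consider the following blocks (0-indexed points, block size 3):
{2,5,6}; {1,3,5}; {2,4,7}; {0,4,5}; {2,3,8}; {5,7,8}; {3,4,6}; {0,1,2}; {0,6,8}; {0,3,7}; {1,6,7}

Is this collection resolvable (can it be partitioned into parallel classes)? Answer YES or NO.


v = 9, block size k = 3, number of blocks = 11.
For resolvability, blocks must partition into parallel classes of size v/k = 3.
Total blocks must therefore be a multiple of 3: 11 = 3·3 + 2 ⇒ not divisible ✗.
Resolvable? NO.

NO


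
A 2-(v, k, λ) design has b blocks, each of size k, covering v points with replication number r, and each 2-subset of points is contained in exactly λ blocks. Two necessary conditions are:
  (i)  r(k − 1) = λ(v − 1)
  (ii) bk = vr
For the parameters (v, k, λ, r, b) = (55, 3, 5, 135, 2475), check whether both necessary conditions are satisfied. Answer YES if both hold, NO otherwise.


Condition (i): r(k − 1) = 135·2 = 270; λ(v − 1) = 5·54 = 270. Match? YES.
Condition (ii): bk = 2475·3 = 7425; vr = 55·135 = 7425. Match? YES.
Both conditions hold? YES.

YES


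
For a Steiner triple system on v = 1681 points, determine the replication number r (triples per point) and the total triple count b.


An STS(v) is a 2-(v, 3, 1) BIBD: block size k = 3, λ = 1.
Replication: r(k − 1) = λ(v − 1) ⇒ r·2 = 1681 − 1 = 1680 ⇒ r = 840.
Block count: bk = vr ⇒ b·3 = 1681·840 = 1412040 ⇒ b = 470680.
(Check via b = v(v − 1)/6 = 1681·1680/6 = 2824080/6 = 470680.)

r = 840, b = 470680.


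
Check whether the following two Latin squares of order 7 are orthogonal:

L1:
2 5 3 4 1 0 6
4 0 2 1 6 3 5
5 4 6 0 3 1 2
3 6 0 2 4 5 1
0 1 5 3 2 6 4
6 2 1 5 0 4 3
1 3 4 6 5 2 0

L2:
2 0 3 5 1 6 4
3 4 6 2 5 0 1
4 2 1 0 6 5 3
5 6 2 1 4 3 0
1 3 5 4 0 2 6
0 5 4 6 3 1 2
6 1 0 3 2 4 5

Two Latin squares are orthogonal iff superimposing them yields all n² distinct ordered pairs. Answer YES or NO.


Form the n² = 49 superimposed pairs (L1[i][j], L2[i][j]), row by row (rows and columns indexed from 0):
row 0: (2,2) (5,0) (3,3) (4,5) (1,1) (0,6) (6,4)
row 1: (4,3) (0,4) (2,6) (1,2) (6,5) (3,0) (5,1)
row 2: (5,4) (4,2) (6,1) (0,0) (3,6) (1,5) (2,3)
row 3: (3,5) (6,6) (0,2) (2,1) (4,4) (5,3) (1,0)
row 4: (0,1) (1,3) (5,5) (3,4) (2,0) (6,2) (4,6)
row 5: (6,0) (2,5) (1,4) (5,6) (0,3) (4,1) (3,2)
row 6: (1,6) (3,1) (4,0) (6,3) (5,2) (2,4) (0,5)
Orthogonality requires all 49 pairs distinct.
Check by first coordinate: for each symbol s of L1, list the L2 entries in the n cells where L1 = s; they must all differ.
  L1 = 0: L2 entries (in reading order) 6, 4, 0, 2, 1, 3, 5 — all 7 distinct ✓
  L1 = 1: L2 entries (in reading order) 1, 2, 5, 0, 3, 4, 6 — all 7 distinct ✓
  L1 = 2: L2 entries (in reading order) 2, 6, 3, 1, 0, 5, 4 — all 7 distinct ✓
  L1 = 3: L2 entries (in reading order) 3, 0, 6, 5, 4, 2, 1 — all 7 distinct ✓
  L1 = 4: L2 entries (in reading order) 5, 3, 2, 4, 6, 1, 0 — all 7 distinct ✓
  L1 = 5: L2 entries (in reading order) 0, 1, 4, 3, 5, 6, 2 — all 7 distinct ✓
  L1 = 6: L2 entries (in reading order) 4, 5, 1, 6, 2, 0, 3 — all 7 distinct ✓
Every symbol of L1 meets every symbol of L2 exactly once, so all 49 pairs are distinct (49 of 49).
Conclusion: YES.

YES


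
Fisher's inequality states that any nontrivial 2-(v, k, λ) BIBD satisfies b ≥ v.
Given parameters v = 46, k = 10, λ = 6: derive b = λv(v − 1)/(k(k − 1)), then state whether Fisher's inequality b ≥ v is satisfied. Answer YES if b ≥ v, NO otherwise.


r = λ(v − 1)/(k − 1) = 6·45/9 = 30.
b = vr/k = 46·30/10 = 138.
Fisher's inequality: b ≥ v ⇔ 138 ≥ 46? YES.

YES


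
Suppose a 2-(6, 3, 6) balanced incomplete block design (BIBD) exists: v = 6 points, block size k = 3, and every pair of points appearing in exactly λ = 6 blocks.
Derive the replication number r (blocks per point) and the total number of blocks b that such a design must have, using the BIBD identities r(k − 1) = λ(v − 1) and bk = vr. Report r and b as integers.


Any 2-(v, k, λ) BIBD satisfies two necessary conditions:
  (i)  Each point sits in r blocks, and counting incidences through any fixed point gives r(k − 1) = λ(v − 1), so r = λ(v − 1)/(k − 1).
  (ii) Total incidences bk = vr, so b = vr/k.
Step 1: r = λ(v − 1)/(k − 1) = 6·(6 − 1)/(3 − 1) = 6·5/2 = 30/2 = 15.
Step 2: b = vr/k = 6·15/3 = 90/3 = 30.
Check integrality: r = 15 ∈ Z ✓, b = 30 ∈ Z ✓.
(These identities are necessary conditions: they determine r and b for any design with these parameters, but do not by themselves prove that one exists.)

r = 15, b = 30.


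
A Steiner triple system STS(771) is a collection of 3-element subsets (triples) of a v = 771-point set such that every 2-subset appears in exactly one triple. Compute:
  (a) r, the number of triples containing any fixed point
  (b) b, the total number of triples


An STS(v) is a 2-(v, 3, 1) BIBD: block size k = 3, λ = 1.
Replication: r(k − 1) = λ(v − 1) ⇒ r·2 = 771 − 1 = 770 ⇒ r = 385.
Block count: b = v(v − 1)/6 = 771·770/6 = 593670/6 = 98945.
(Check via bk = vr: 98945·3 = 296835 = 771·385 = 296835 ✓.)

r = 385, b = 98945.


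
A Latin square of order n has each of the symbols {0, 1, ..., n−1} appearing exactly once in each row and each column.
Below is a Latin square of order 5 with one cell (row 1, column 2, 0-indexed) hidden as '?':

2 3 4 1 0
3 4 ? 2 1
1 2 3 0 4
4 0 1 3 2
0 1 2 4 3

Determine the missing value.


Row 1 contains symbols [1, 2, 3, 4] — missing [0].
Column 2 contains symbols [1, 2, 3, 4] — missing [0].
The missing symbol must appear in both missing sets; intersection = [0].
Therefore the hidden value is 0.

Missing value = 0.


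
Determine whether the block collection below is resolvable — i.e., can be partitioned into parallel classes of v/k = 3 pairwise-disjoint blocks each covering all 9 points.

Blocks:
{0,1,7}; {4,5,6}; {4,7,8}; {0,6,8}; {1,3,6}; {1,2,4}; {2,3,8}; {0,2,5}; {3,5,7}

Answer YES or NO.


v = 9, block size k = 3, number of blocks = 9.
For resolvability, blocks must partition into parallel classes of size v/k = 3.
Total blocks must therefore be a multiple of 3: 9 = 3·3 + 0 ⇒ divisible ✓.
Greedy packing gives 3 candidate class(es). Each should be a full parallel class (size 3, covers all 9 points).
  Class 1 (3 blocks): {0,1,7}; {4,5,6}; {2,3,8}. Points covered: [0, 1, 2, 3, 4, 5, 6, 7, 8].
  Class 2 (3 blocks): {4,7,8}; {1,3,6}; {0,2,5}. Points covered: [0, 1, 2, 3, 4, 5, 6, 7, 8].
  Class 3 (3 blocks): {0,6,8}; {1,2,4}; {3,5,7}. Points covered: [0, 1, 2, 3, 4, 5, 6, 7, 8].
All classes full (size 3)? YES. All classes cover every point? YES.
Resolvable? YES.

YES


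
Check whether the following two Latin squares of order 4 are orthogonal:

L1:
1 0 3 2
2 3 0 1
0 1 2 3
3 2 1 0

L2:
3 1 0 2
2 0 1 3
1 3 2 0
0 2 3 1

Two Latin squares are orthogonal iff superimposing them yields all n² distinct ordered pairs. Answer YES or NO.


Form the n² = 16 superimposed pairs (L1[i][j], L2[i][j]), row by row (rows and columns indexed from 0):
row 0: (1,3) (0,1) (3,0) (2,2)
row 1: (2,2) (3,0) (0,1) (1,3)
row 2: (0,1) (1,3) (2,2) (3,0)
row 3: (3,0) (2,2) (1,3) (0,1)
Orthogonality requires all 16 pairs distinct.
But the pair (2,2) repeats: cell (0,3) has L1 = 2, L2 = 2, and cell (1,0) has L1 = 2, L2 = 2.
A repeated pair means some other pair never occurs (only 4 distinct pairs out of 16), so the squares are not orthogonal.
Conclusion: NO.

NO


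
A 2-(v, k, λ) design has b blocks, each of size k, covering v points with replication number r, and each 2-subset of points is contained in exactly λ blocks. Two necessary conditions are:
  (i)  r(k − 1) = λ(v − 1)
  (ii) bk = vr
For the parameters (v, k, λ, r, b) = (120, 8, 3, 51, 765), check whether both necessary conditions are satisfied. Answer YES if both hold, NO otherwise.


Condition (i): r(k − 1) = 51·7 = 357; λ(v − 1) = 3·119 = 357. Match? YES.
Condition (ii): bk = 765·8 = 6120; vr = 120·51 = 6120. Match? YES.
Both conditions hold? YES.

YES


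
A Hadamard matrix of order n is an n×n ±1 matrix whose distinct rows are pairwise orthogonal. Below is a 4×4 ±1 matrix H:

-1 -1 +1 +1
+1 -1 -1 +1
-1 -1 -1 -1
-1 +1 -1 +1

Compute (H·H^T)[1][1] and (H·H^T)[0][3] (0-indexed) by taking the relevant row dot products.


Row 0 of H: [-1, -1, 1, 1].
Row 1 of H: [1, -1, -1, 1].
Row 3 of H: [-1, 1, -1, 1].
(H·H^T)[1][1] = Σ_j H[1][j]·H[1][j] = (1)² + (-1)² + (-1)² + (1)² = 1 + 1 + 1 + 1 = 4.
(H·H^T)[0][3] = Σ_j H[0][j]·H[3][j] = (-1)·(-1) + (-1)·(1) + (1)·(-1) + (1)·(1) = 1 + -1 + -1 + 1 = 0.
So rows 0 and 3 are orthogonal; the diagonal entry equals n = 4.

(1,1) entry = 4; (0,3) entry = 0.


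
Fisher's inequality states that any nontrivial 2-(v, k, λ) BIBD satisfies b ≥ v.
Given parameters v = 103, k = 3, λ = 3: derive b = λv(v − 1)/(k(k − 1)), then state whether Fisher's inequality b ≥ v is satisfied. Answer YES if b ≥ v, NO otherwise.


r = λ(v − 1)/(k − 1) = 3·102/2 = 153.
b = vr/k = 103·153/3 = 5253.
Fisher's inequality: b ≥ v ⇔ 5253 ≥ 103? YES.

YES


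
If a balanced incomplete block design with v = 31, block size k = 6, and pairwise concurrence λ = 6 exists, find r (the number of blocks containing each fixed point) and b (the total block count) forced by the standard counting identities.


Any 2-(v, k, λ) BIBD satisfies two necessary conditions:
  (i)  Each point sits in r blocks, and counting incidences through any fixed point gives r(k − 1) = λ(v − 1), so r = λ(v − 1)/(k − 1).
  (ii) Total incidences bk = vr, so b = vr/k.
Step 1: r = λ(v − 1)/(k − 1) = 6·(31 − 1)/(6 − 1) = 6·30/5 = 180/5 = 36.
Step 2: b = vr/k = 31·36/6 = 1116/6 = 186.
Check integrality: r = 36 ∈ Z ✓, b = 186 ∈ Z ✓.
(These identities are necessary conditions: they determine r and b for any design with these parameters, but do not by themselves prove that one exists.)

r = 36, b = 186.


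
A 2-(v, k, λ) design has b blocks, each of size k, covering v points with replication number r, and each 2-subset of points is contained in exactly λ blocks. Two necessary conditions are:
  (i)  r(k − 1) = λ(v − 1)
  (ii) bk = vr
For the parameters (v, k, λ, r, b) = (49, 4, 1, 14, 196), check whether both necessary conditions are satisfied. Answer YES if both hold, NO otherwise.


Condition (i): r(k − 1) = 14·3 = 42; λ(v − 1) = 1·48 = 48. Match? NO.
Condition (ii): bk = 196·4 = 784; vr = 49·14 = 686. Match? NO.
Both conditions hold? NO.

NO


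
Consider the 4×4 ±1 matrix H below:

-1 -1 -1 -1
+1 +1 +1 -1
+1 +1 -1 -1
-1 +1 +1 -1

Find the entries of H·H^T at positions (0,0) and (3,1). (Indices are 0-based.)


Row 0 of H: [-1, -1, -1, -1].
Row 1 of H: [1, 1, 1, -1].
Row 3 of H: [-1, 1, 1, -1].
(H·H^T)[0][0] = Σ_j H[0][j]·H[0][j] = (-1)² + (-1)² + (-1)² + (-1)² = 1 + 1 + 1 + 1 = 4.
(H·H^T)[3][1] = Σ_j H[3][j]·H[1][j] = (-1)·(1) + (1)·(1) + (1)·(1) + (-1)·(-1) = -1 + 1 + 1 + 1 = 2.
Rows 3 and 1 are not orthogonal (dot product = 2 ≠ 0), so H is not a Hadamard matrix.

(0,0) entry = 4; (3,1) entry = 2.


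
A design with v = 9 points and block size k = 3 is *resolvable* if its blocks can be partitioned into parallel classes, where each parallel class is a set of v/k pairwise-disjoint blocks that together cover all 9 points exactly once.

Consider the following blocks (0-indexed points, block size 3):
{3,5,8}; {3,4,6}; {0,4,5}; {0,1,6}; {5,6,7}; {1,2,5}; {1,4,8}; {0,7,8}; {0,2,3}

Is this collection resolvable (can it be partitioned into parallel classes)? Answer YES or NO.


v = 9, block size k = 3, number of blocks = 9.
For resolvability, blocks must partition into parallel classes of size v/k = 3.
Total blocks must therefore be a multiple of 3: 9 = 3·3 + 0 ⇒ divisible ✓.
Consider block {3,5,8}. The only other block(s) in the collection disjoint from it are {0,1,6} — just 1 block(s). Any parallel class containing {3,5,8} would need 2 other blocks each disjoint from it, so no parallel class of size 3 can contain {3,5,8}.
Since every block must belong to some parallel class in a resolution, the collection cannot be partitioned into parallel classes.
Resolvable? NO.

NO


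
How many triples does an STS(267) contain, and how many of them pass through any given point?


An STS(v) is a 2-(v, 3, 1) BIBD: block size k = 3, λ = 1.
Replication: r(k − 1) = λ(v − 1) ⇒ r·2 = 267 − 1 = 266 ⇒ r = 133.
Block count: bk = vr ⇒ b·3 = 267·133 = 35511 ⇒ b = 11837.
(Check via b = v(v − 1)/6 = 267·266/6 = 71022/6 = 11837.)

r = 133, b = 11837.


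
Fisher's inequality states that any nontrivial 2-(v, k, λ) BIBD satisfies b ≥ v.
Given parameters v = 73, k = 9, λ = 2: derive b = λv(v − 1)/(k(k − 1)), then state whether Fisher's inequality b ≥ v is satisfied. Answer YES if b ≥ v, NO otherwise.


r = λ(v − 1)/(k − 1) = 2·72/8 = 18.
b = vr/k = 73·18/9 = 146.
Fisher's inequality: b ≥ v ⇔ 146 ≥ 73? YES.

YES


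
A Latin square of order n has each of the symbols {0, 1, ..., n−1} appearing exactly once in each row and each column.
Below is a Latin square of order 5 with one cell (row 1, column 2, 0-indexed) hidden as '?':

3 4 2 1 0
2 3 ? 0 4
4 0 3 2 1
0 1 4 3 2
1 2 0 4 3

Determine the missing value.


Row 1 contains symbols [0, 2, 3, 4] — missing [1].
Column 2 contains symbols [0, 2, 3, 4] — missing [1].
The missing symbol must appear in both missing sets; intersection = [1].
Therefore the hidden value is 1.

Missing value = 1.


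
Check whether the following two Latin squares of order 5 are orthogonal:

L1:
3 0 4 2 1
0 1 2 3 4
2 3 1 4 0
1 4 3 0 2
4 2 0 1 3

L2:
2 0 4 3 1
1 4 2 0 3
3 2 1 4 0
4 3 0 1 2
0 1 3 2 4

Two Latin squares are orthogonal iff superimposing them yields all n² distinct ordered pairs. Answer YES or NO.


Form the n² = 25 superimposed pairs (L1[i][j], L2[i][j]), row by row (rows and columns indexed from 0):
row 0: (3,2) (0,0) (4,4) (2,3) (1,1)
row 1: (0,1) (1,4) (2,2) (3,0) (4,3)
row 2: (2,3) (3,2) (1,1) (4,4) (0,0)
row 3: (1,4) (4,3) (3,0) (0,1) (2,2)
row 4: (4,0) (2,1) (0,3) (1,2) (3,4)
Orthogonality requires all 25 pairs distinct.
But the pair (2,3) repeats: cell (0,3) has L1 = 2, L2 = 3, and cell (2,0) has L1 = 2, L2 = 3.
A repeated pair means some other pair never occurs (only 15 distinct pairs out of 25), so the squares are not orthogonal.
Conclusion: NO.

NO


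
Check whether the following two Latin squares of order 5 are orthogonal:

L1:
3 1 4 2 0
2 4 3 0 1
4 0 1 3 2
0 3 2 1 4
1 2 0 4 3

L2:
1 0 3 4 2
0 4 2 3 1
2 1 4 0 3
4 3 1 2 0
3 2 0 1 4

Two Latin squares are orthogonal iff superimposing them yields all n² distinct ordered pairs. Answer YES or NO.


Form the n² = 25 superimposed pairs (L1[i][j], L2[i][j]), row by row (rows and columns indexed from 0):
row 0: (3,1) (1,0) (4,3) (2,4) (0,2)
row 1: (2,0) (4,4) (3,2) (0,3) (1,1)
row 2: (4,2) (0,1) (1,4) (3,0) (2,3)
row 3: (0,4) (3,3) (2,1) (1,2) (4,0)
row 4: (1,3) (2,2) (0,0) (4,1) (3,4)
Orthogonality requires all 25 pairs distinct.
Check by first coordinate: for each symbol s of L1, list the L2 entries in the n cells where L1 = s; they must all differ.
  L1 = 0: L2 entries (in reading order) 2, 3, 1, 4, 0 — all 5 distinct ✓
  L1 = 1: L2 entries (in reading order) 0, 1, 4, 2, 3 — all 5 distinct ✓
  L1 = 2: L2 entries (in reading order) 4, 0, 3, 1, 2 — all 5 distinct ✓
  L1 = 3: L2 entries (in reading order) 1, 2, 0, 3, 4 — all 5 distinct ✓
  L1 = 4: L2 entries (in reading order) 3, 4, 2, 0, 1 — all 5 distinct ✓
Every symbol of L1 meets every symbol of L2 exactly once, so all 25 pairs are distinct (25 of 25).
Conclusion: YES.

YES


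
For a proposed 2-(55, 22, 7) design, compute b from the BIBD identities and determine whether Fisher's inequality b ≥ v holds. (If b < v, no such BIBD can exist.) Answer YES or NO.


b = λv(v − 1)/(k(k − 1)) = 7·55·54/(22·21) = 20790/462 = 45.
Compare with v = 55: b < v, so Fisher's inequality fails.

NO


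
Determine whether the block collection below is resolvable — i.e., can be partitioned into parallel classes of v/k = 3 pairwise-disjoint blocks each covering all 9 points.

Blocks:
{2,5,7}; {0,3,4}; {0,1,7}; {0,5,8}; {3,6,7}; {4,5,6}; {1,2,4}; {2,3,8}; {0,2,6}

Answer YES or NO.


v = 9, block size k = 3, number of blocks = 9.
For resolvability, blocks must partition into parallel classes of size v/k = 3.
Total blocks must therefore be a multiple of 3: 9 = 3·3 + 0 ⇒ divisible ✓.
Consider block {2,5,7}. The only other block(s) in the collection disjoint from it are {0,3,4} — just 1 block(s). Any parallel class containing {2,5,7} would need 2 other blocks each disjoint from it, so no parallel class of size 3 can contain {2,5,7}.
Since every block must belong to some parallel class in a resolution, the collection cannot be partitioned into parallel classes.
Resolvable? NO.

NO


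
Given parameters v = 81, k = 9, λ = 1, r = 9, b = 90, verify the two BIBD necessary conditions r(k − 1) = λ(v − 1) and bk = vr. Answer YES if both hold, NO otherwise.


Condition (i): r(k − 1) = 9·8 = 72; λ(v − 1) = 1·80 = 80. Match? NO.
Condition (ii): bk = 90·9 = 810; vr = 81·9 = 729. Match? NO.
Both conditions hold? NO.

NO


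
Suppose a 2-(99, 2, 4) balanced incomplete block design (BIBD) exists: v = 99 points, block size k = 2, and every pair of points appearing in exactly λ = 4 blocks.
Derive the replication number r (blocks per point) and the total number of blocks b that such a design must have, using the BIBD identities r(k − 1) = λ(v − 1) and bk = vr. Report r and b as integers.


Any 2-(v, k, λ) BIBD satisfies two necessary conditions:
  (i)  Each point sits in r blocks, and counting incidences through any fixed point gives r(k − 1) = λ(v − 1), so r = λ(v − 1)/(k − 1).
  (ii) Total incidences bk = vr, so b = vr/k.
Step 1: r = λ(v − 1)/(k − 1) = 4·(99 − 1)/(2 − 1) = 4·98/1 = 392/1 = 392.
Step 2: b = vr/k = 99·392/2 = 38808/2 = 19404.
Check integrality: r = 392 ∈ Z ✓, b = 19404 ∈ Z ✓.
(These identities are necessary conditions: they determine r and b for any design with these parameters, but do not by themselves prove that one exists.)

r = 392, b = 19404.


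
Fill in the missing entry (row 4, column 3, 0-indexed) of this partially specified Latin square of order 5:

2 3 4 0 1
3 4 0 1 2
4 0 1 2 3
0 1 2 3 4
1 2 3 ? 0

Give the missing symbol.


Row 4 contains symbols [0, 1, 2, 3] — missing [4].
Column 3 contains symbols [0, 1, 2, 3] — missing [4].
The missing symbol must appear in both missing sets; intersection = [4].
Therefore the hidden value is 4.

Missing value = 4.


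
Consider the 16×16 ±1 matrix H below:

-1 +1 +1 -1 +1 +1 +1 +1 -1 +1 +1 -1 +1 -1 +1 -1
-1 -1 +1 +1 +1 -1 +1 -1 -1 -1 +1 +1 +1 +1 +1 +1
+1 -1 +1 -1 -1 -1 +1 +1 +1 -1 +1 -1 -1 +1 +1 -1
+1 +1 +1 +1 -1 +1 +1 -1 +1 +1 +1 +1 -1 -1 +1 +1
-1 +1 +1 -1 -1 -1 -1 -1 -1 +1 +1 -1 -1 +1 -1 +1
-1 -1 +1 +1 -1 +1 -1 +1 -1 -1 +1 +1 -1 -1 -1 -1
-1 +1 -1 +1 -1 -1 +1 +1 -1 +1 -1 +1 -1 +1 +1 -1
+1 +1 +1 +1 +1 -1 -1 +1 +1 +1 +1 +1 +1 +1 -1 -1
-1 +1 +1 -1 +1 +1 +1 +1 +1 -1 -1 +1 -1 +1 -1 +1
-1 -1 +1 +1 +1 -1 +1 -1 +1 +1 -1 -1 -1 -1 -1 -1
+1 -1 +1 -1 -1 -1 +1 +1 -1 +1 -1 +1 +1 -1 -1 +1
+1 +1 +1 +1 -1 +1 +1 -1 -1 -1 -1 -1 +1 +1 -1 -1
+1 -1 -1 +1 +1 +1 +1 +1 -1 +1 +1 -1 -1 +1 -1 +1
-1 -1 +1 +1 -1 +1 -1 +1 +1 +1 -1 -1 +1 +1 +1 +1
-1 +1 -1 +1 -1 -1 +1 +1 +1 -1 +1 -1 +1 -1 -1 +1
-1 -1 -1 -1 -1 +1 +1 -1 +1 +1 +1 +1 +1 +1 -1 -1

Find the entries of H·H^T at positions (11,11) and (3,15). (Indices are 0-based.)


Row 3 of H: [1, 1, 1, 1, -1, 1, 1, -1, 1, 1, 1, 1, -1, -1, 1, 1].
Row 11 of H: [1, 1, 1, 1, -1, 1, 1, -1, -1, -1, -1, -1, 1, 1, -1, -1].
Row 15 of H: [-1, -1, -1, -1, -1, 1, 1, -1, 1, 1, 1, 1, 1, 1, -1, -1].
(H·H^T)[11][11] = Σ_j H[11][j]·H[11][j] = (1)² + (1)² + (1)² + (1)² + (-1)² + (1)² + (1)² + (-1)² + (-1)² + (-1)² + (-1)² + (-1)² + (1)² + (1)² + (-1)² + (-1)² = 1 + 1 + 1 + 1 + 1 + 1 + 1 + 1 + 1 + 1 + 1 + 1 + 1 + 1 + 1 + 1 = 16.
(H·H^T)[3][15] = Σ_j H[3][j]·H[15][j] = (1)·(-1) + (1)·(-1) + (1)·(-1) + (1)·(-1) + (-1)·(-1) + (1)·(1) + (1)·(1) + (-1)·(-1) + (1)·(1) + (1)·(1) + (1)·(1) + (1)·(1) + (-1)·(1) + (-1)·(1) + (1)·(-1) + (1)·(-1) = -1 + -1 + -1 + -1 + 1 + 1 + 1 + 1 + 1 + 1 + 1 + 1 + -1 + -1 + -1 + -1 = 0.
So rows 3 and 15 are orthogonal; the diagonal entry equals n = 16.

(11,11) entry = 16; (3,15) entry = 0.


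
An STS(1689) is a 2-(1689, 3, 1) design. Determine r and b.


An STS(v) is a 2-(v, 3, 1) BIBD: block size k = 3, λ = 1.
Replication: r(k − 1) = λ(v − 1) ⇒ r·2 = 1689 − 1 = 1688 ⇒ r = 844.
Block count: b = v(v − 1)/6 = 1689·1688/6 = 2851032/6 = 475172.

r = 844, b = 475172.


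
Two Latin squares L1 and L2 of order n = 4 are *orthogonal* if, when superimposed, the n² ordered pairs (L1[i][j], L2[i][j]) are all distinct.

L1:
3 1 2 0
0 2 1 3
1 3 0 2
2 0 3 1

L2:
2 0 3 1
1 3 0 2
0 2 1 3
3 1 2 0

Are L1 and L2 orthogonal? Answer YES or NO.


Form the n² = 16 superimposed pairs (L1[i][j], L2[i][j]), row by row (rows and columns indexed from 0):
row 0: (3,2) (1,0) (2,3) (0,1)
row 1: (0,1) (2,3) (1,0) (3,2)
row 2: (1,0) (3,2) (0,1) (2,3)
row 3: (2,3) (0,1) (3,2) (1,0)
Orthogonality requires all 16 pairs distinct.
But the pair (0,1) repeats: cell (0,3) has L1 = 0, L2 = 1, and cell (1,0) has L1 = 0, L2 = 1.
A repeated pair means some other pair never occurs (only 4 distinct pairs out of 16), so the squares are not orthogonal.
Conclusion: NO.

NO


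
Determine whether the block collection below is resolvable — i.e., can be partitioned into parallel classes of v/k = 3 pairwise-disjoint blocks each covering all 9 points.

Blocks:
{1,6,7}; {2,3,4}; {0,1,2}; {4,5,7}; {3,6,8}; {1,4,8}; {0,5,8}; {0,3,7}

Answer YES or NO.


v = 9, block size k = 3, number of blocks = 8.
For resolvability, blocks must partition into parallel classes of size v/k = 3.
Total blocks must therefore be a multiple of 3: 8 = 3·2 + 2 ⇒ not divisible ✗.
Resolvable? NO.

NO


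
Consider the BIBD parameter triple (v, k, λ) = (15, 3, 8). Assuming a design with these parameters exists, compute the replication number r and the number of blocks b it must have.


Any 2-(v, k, λ) BIBD satisfies two necessary conditions:
  (i)  Each point sits in r blocks, and counting incidences through any fixed point gives r(k − 1) = λ(v − 1), so r = λ(v − 1)/(k − 1).
  (ii) Total incidences bk = vr, so b = vr/k.
Step 1: r = λ(v − 1)/(k − 1) = 8·(15 − 1)/(3 − 1) = 8·14/2 = 112/2 = 56.
Step 2: b = vr/k = 15·56/3 = 840/3 = 280.
Check integrality: r = 56 ∈ Z ✓, b = 280 ∈ Z ✓.
(These identities are necessary conditions: they determine r and b for any design with these parameters, but do not by themselves prove that one exists.)

r = 56, b = 280.


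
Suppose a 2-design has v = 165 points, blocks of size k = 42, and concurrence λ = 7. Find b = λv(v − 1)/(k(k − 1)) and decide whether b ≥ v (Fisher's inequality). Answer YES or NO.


b = λv(v − 1)/(k(k − 1)) = 7·165·164/(42·41) = 189420/1722 = 110.
Compare with v = 165: b < v, so Fisher's inequality fails.

NO


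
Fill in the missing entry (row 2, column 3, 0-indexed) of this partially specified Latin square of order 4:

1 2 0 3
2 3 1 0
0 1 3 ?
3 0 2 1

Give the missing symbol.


Row 2 contains symbols [0, 1, 3] — missing [2].
Column 3 contains symbols [0, 1, 3] — missing [2].
The missing symbol must appear in both missing sets; intersection = [2].
Therefore the hidden value is 2.

Missing value = 2.


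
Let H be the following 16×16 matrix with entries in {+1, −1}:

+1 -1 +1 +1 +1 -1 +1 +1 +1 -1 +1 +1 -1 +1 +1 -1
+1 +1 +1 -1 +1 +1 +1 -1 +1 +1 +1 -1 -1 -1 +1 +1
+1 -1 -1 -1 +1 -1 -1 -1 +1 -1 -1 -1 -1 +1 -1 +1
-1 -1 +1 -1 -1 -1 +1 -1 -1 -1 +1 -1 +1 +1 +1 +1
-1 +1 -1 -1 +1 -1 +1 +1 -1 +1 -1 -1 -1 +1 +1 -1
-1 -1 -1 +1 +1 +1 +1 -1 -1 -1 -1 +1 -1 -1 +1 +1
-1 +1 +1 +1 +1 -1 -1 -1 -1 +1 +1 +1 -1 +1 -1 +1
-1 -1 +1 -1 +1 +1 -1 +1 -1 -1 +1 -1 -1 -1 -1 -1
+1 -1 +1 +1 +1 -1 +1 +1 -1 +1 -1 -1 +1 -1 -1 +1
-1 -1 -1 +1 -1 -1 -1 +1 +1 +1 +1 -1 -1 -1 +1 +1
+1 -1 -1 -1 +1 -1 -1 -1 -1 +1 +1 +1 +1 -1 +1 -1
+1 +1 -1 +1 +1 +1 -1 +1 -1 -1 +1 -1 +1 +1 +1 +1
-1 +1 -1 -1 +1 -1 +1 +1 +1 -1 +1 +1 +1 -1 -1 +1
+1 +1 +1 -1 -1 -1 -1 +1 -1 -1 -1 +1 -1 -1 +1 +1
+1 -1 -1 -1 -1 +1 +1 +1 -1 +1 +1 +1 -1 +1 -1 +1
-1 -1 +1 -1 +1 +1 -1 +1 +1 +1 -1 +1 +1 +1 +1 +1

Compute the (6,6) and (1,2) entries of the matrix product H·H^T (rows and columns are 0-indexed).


Row 1 of H: [1, 1, 1, -1, 1, 1, 1, -1, 1, 1, 1, -1, -1, -1, 1, 1].
Row 2 of H: [1, -1, -1, -1, 1, -1, -1, -1, 1, -1, -1, -1, -1, 1, -1, 1].
Row 6 of H: [-1, 1, 1, 1, 1, -1, -1, -1, -1, 1, 1, 1, -1, 1, -1, 1].
(H·H^T)[6][6] = Σ_j H[6][j]·H[6][j] = (-1)² + (1)² + (1)² + (1)² + (1)² + (-1)² + (-1)² + (-1)² + (-1)² + (1)² + (1)² + (1)² + (-1)² + (1)² + (-1)² + (1)² = 1 + 1 + 1 + 1 + 1 + 1 + 1 + 1 + 1 + 1 + 1 + 1 + 1 + 1 + 1 + 1 = 16.
(H·H^T)[1][2] = Σ_j H[1][j]·H[2][j] = (1)·(1) + (1)·(-1) + (1)·(-1) + (-1)·(-1) + (1)·(1) + (1)·(-1) + (1)·(-1) + (-1)·(-1) + (1)·(1) + (1)·(-1) + (1)·(-1) + (-1)·(-1) + (-1)·(-1) + (-1)·(1) + (1)·(-1) + (1)·(1) = 1 + -1 + -1 + 1 + 1 + -1 + -1 + 1 + 1 + -1 + -1 + 1 + 1 + -1 + -1 + 1 = 0.
So rows 1 and 2 are orthogonal; the diagonal entry equals n = 16.

(6,6) entry = 16; (1,2) entry = 0.


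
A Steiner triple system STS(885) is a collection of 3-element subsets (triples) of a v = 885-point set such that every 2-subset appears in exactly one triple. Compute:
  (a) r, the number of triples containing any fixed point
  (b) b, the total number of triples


An STS(v) is a 2-(v, 3, 1) BIBD: block size k = 3, λ = 1.
Replication: r(k − 1) = λ(v − 1) ⇒ r·2 = 885 − 1 = 884 ⇒ r = 442.
Block count: bk = vr ⇒ b·3 = 885·442 = 391170 ⇒ b = 130390.

r = 442, b = 130390.


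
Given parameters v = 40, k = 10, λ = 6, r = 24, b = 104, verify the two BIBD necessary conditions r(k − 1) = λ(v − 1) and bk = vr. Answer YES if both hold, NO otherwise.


Condition (i): r(k − 1) = 24·9 = 216; λ(v − 1) = 6·39 = 234. Match? NO.
Condition (ii): bk = 104·10 = 1040; vr = 40·24 = 960. Match? NO.
Both conditions hold? NO.

NO


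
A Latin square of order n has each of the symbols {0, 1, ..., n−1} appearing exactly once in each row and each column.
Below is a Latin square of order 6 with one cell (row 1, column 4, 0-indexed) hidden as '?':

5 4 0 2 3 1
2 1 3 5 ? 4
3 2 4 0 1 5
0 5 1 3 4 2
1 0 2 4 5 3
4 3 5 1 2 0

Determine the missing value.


Row 1 contains symbols [1, 2, 3, 4, 5] — missing [0].
Column 4 contains symbols [1, 2, 3, 4, 5] — missing [0].
The missing symbol must appear in both missing sets; intersection = [0].
Therefore the hidden value is 0.

Missing value = 0.


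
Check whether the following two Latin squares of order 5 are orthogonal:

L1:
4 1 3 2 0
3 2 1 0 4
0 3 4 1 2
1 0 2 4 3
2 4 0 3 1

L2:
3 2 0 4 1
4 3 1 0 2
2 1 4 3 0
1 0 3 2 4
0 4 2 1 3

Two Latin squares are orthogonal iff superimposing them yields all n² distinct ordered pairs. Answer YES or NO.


Form the n² = 25 superimposed pairs (L1[i][j], L2[i][j]), row by row (rows and columns indexed from 0):
row 0: (4,3) (1,2) (3,0) (2,4) (0,1)
row 1: (3,4) (2,3) (1,1) (0,0) (4,2)
row 2: (0,2) (3,1) (4,4) (1,3) (2,0)
row 3: (1,1) (0,0) (2,3) (4,2) (3,4)
row 4: (2,0) (4,4) (0,2) (3,1) (1,3)
Orthogonality requires all 25 pairs distinct.
But the pair (1,1) repeats: cell (1,2) has L1 = 1, L2 = 1, and cell (3,0) has L1 = 1, L2 = 1.
A repeated pair means some other pair never occurs (only 15 distinct pairs out of 25), so the squares are not orthogonal.
Conclusion: NO.

NO


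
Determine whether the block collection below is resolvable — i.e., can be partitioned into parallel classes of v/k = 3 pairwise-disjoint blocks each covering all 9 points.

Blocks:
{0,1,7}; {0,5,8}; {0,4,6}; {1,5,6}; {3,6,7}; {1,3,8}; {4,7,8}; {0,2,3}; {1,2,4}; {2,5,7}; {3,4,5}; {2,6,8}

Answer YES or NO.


v = 9, block size k = 3, number of blocks = 12.
For resolvability, blocks must partition into parallel classes of size v/k = 3.
Total blocks must therefore be a multiple of 3: 12 = 3·4 + 0 ⇒ divisible ✓.
Greedy packing gives 4 candidate class(es). Each should be a full parallel class (size 3, covers all 9 points).
  Class 1 (3 blocks): {0,1,7}; {3,4,5}; {2,6,8}. Points covered: [0, 1, 2, 3, 4, 5, 6, 7, 8].
  Class 2 (3 blocks): {0,5,8}; {3,6,7}; {1,2,4}. Points covered: [0, 1, 2, 3, 4, 5, 6, 7, 8].
  Class 3 (3 blocks): {0,4,6}; {1,3,8}; {2,5,7}. Points covered: [0, 1, 2, 3, 4, 5, 6, 7, 8].
  Class 4 (3 blocks): {1,5,6}; {4,7,8}; {0,2,3}. Points covered: [0, 1, 2, 3, 4, 5, 6, 7, 8].
All classes full (size 3)? YES. All classes cover every point? YES.
Resolvable? YES.

YES


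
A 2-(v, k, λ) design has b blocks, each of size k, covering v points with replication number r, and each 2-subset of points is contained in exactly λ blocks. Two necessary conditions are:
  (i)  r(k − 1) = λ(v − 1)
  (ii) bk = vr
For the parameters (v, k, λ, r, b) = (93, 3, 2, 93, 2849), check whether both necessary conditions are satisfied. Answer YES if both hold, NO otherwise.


Condition (i): r(k − 1) = 93·2 = 186; λ(v − 1) = 2·92 = 184. Match? NO.
Condition (ii): bk = 2849·3 = 8547; vr = 93·93 = 8649. Match? NO.
Both conditions hold? NO.

NO


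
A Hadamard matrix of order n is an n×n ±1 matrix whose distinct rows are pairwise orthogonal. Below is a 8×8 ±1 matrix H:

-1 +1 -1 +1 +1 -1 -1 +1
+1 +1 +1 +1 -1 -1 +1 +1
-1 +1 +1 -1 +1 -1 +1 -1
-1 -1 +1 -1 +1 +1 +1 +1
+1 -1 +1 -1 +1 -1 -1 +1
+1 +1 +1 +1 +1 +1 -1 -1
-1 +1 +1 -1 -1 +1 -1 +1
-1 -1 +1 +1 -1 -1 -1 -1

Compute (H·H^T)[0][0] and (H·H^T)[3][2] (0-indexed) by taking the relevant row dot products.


Row 0 of H: [-1, 1, -1, 1, 1, -1, -1, 1].
Row 2 of H: [-1, 1, 1, -1, 1, -1, 1, -1].
Row 3 of H: [-1, -1, 1, -1, 1, 1, 1, 1].
(H·H^T)[0][0] = Σ_j H[0][j]·H[0][j] = (-1)² + (1)² + (-1)² + (1)² + (1)² + (-1)² + (-1)² + (1)² = 1 + 1 + 1 + 1 + 1 + 1 + 1 + 1 = 8.
(H·H^T)[3][2] = Σ_j H[3][j]·H[2][j] = (-1)·(-1) + (-1)·(1) + (1)·(1) + (-1)·(-1) + (1)·(1) + (1)·(-1) + (1)·(1) + (1)·(-1) = 1 + -1 + 1 + 1 + 1 + -1 + 1 + -1 = 2.
Rows 3 and 2 are not orthogonal (dot product = 2 ≠ 0), so H is not a Hadamard matrix.

(0,0) entry = 8; (3,2) entry = 2.
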